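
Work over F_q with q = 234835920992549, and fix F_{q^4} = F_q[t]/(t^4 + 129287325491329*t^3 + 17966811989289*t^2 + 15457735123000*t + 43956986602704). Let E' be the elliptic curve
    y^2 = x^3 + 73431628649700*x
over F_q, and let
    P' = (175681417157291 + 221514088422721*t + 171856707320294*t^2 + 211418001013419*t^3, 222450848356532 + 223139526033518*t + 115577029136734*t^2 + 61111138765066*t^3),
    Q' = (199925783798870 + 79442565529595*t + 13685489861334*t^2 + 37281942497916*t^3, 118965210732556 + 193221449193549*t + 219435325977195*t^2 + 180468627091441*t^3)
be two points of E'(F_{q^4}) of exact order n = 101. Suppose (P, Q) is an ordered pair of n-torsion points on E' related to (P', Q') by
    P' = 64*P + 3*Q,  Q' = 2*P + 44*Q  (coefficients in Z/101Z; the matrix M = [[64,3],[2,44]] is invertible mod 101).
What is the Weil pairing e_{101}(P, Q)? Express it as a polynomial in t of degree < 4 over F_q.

e_{101} is bilinear + alternating on E[101], so e_{101}(64*P + 3*Q, 2*P + 44*Q) = e_{101}(P,Q)^(64*44-3*2).
Inverting 83 mod 101: 28. Thus e_{101}(P,Q) = e(P',Q')^{28}.
Run Miller on y^2=x^3+73431628649700*x over F_{234835920992549}: ladder 1100101 (7 bits); e = f_P(D_Q)/f_Q(D_P).
f_P(D_Q)/f_Q(D_P) = 56161258445104 + 191241715504833*t + 84956778033032*t^2 + 163963021318783*t^3.
Thus e_{101}(P,Q) = 179727746941097 + 183957906035137*t + 65226050921125*t^2 + 45745115896779*t^3.

179727746941097 + 183957906035137*t + 65226050921125*t^2 + 45745115896779*t^3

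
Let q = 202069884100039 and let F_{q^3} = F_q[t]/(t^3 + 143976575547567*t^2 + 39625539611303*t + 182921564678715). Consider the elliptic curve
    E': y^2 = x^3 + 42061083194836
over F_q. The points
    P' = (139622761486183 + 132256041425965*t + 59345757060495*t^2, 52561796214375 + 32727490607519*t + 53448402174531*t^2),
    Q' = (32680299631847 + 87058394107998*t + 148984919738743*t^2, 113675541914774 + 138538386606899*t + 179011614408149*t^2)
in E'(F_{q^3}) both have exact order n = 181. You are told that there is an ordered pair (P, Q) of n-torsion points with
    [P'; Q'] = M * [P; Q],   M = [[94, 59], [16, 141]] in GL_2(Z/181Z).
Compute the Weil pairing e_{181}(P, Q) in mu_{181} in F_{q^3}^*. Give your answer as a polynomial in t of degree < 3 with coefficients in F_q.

116933153482022 + 33582194949649*t + 143908885746401*t^2

Alternating bilinearity on E[181] (values in mu_{181} in F_{202069884100039^3}) gives e(P',Q') = e(P,Q)^det(M).
det(M) mod 181 = 2; its inverse in (Z/181)^* is 91 (check: 2*91 mod 181 = 1).
n = 181 = (10110101)_2 (8 bits, wt 5); accumulate f_{181,P'}(Q'+S)/f_{181,P'}(S) along the 7-step ladder.
The quotient is 98636202620694 + 10114550703713*t + 113566155208505*t^2.
Thus e_{181}(P,Q) = 116933153482022 + 33582194949649*t + 143908885746401*t^2.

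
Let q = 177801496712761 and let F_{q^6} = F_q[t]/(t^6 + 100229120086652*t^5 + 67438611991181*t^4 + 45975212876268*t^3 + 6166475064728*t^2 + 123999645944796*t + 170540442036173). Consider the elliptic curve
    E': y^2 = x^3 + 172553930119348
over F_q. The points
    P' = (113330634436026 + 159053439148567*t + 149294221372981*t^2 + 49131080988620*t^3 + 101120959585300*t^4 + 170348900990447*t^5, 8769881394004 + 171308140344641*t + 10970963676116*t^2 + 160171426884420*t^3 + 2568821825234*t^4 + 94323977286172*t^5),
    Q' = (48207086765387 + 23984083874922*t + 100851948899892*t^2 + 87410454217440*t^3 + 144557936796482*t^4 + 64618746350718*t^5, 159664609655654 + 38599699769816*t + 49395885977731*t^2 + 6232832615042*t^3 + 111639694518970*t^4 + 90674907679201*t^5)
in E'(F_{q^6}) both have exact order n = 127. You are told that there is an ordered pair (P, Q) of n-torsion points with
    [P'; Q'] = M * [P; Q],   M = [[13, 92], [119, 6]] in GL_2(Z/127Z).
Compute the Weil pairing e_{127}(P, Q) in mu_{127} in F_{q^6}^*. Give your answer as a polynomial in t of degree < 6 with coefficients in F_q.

57319002240066 + 16449236942052*t + 27900527336747*t^2 + 158398285086971*t^3 + 13198555701900*t^4 + 86749658496139*t^5

e_{127} is bilinear + alternating on E[127], so e_{127}(13*P + 92*Q, 119*P + 6*Q) = e_{127}(P,Q)^(13*6-92*119).
det M = 13*6 - 92*119 = -10870 = 52 (mod 127); 52^{-1} = 22 (mod 127).
Run Miller on y^2=x^3+172553930119348 over F_{177801496712761}: ladder 1111111 (7 bits); e = f_P(D_Q)/f_Q(D_P).
Result: e(P',Q') = 165155348644804 + 103242074063426*t + 64286040116219*t^2 + 85616275963647*t^3 + 123769403690099*t^4 + 40010959712474*t^5.
Finally e_{127}(P,Q) = 57319002240066 + 16449236942052*t + 27900527336747*t^2 + 158398285086971*t^3 + 13198555701900*t^4 + 86749658496139*t^5.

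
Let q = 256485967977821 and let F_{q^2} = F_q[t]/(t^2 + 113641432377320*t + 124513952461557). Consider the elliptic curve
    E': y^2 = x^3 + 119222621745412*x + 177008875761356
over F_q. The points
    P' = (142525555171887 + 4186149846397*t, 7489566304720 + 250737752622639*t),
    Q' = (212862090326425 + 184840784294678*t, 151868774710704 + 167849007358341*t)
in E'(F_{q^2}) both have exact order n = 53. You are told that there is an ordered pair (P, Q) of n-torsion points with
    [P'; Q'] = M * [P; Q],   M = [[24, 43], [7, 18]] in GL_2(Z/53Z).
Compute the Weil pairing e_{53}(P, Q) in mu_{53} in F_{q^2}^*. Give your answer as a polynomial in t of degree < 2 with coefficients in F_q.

e_{53}(aP+bQ,cP+dQ) = e_{53}(P,Q)^(ad-bc); with (a,b,c,d)=(24,43,7,18) this gives the det-53 law.
Hence e(P,Q) = e(P',Q')^{17} where 17 = 25^{-1} mod 53.
Double-and-add over 110101: 6-1 doublings, 4-1 additions; each step l_{T,T}/v_{2T} or l_{T,P'}/v at Q'+S for random S.
Result: e(P',Q') = 247285898163492 + 115613665316841*t.
(247285898163492 + 115613665316841*t)^{17} mod (256485967977821,f) = 3679201266022 + 202489579722837*t.

3679201266022 + 202489579722837*t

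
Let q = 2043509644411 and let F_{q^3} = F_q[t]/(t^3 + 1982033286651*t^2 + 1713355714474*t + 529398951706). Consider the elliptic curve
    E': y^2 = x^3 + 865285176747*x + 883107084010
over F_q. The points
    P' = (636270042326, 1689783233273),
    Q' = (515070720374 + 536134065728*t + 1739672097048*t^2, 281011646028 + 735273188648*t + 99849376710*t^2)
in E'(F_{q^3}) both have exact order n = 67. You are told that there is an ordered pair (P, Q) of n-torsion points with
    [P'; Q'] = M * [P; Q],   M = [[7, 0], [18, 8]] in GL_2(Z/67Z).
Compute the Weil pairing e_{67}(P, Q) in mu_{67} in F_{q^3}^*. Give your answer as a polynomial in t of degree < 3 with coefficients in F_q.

Alternating bilinearity on E[67] (values in mu_{67} in F_{2043509644411^3}) gives e(P',Q') = e(P,Q)^det(M).
Hence e(P,Q) = e(P',Q')^{6} where 6 = 56^{-1} mod 67.
n = 67 = (1000011)_2 (7 bits, wt 3); accumulate f_{67,P'}(Q'+S)/f_{67,P'}(S) along the 6-step ladder.
The quotient is 1214968761494 + 1154745877450*t + 1809040624675*t^2.
e_{67}(P,Q) = (1214968761494 + 1154745877450*t + 1809040624675*t^2)^{6} = 593841721093 + 1314901465073*t + 1577082503628*t^2.

593841721093 + 1314901465073*t + 1577082503628*t^2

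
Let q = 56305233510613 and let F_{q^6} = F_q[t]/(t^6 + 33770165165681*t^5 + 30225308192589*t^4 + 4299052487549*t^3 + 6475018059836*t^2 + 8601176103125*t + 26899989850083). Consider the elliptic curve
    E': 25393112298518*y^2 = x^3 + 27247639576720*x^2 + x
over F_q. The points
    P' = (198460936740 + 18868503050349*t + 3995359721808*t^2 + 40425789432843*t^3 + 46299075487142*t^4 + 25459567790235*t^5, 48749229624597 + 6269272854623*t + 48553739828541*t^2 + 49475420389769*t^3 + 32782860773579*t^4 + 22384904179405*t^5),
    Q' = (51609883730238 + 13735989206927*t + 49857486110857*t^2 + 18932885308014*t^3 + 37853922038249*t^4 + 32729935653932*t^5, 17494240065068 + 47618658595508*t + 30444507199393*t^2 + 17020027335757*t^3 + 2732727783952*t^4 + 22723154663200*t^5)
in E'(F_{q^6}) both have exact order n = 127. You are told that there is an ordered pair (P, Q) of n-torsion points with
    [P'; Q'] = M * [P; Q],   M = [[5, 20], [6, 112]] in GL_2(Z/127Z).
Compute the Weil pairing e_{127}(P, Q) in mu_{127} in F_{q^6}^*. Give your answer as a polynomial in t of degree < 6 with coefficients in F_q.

1428042167430 + 51527048573381*t + 25468341693962*t^2 + 38081015989278*t^3 + 53959957570976*t^4 + 22541080257062*t^5

Since e_{127}(P,P)=e_{127}(Q,Q)=1 and e_{127}(Q,P)=e_{127}(P,Q)^{-1}, expanding e_{127}(5*P + 20*Q,6*P + 112*Q) leaves e(P,Q)^det(M).
det(M) mod 127 = 59; its inverse in (Z/127)^* is 28 (check: 59*28 mod 127 = 1).
Montgomery->Weierstrass: x_W = 17300600269927*x+29669986113156, y_W=17300600269927*y on F_{56305233510613}; lands on y^2=x^3+55686020580878*x+39368104988354.
Run Miller on y^2=x^3+55686020580878*x+39368104988354 over F_{56305233510613}: ladder 1111111 (7 bits); e = f_P(D_Q)/f_Q(D_P).
So e_{127}(P',Q') = 1785281219847 + 25689111747902*t + 42764111992175*t^2 + 52354164918254*t^3 + 15907131796438*t^4 + 1286056814911*t^5.
(1785281219847 + 25689111747902*t + 42764111992175*t^2 + 52354164918254*t^3 + 15907131796438*t^4 + 1286056814911*t^5)^{28} mod (56305233510613,f) = 1428042167430 + 51527048573381*t + 25468341693962*t^2 + 38081015989278*t^3 + 53959957570976*t^4 + 22541080257062*t^5.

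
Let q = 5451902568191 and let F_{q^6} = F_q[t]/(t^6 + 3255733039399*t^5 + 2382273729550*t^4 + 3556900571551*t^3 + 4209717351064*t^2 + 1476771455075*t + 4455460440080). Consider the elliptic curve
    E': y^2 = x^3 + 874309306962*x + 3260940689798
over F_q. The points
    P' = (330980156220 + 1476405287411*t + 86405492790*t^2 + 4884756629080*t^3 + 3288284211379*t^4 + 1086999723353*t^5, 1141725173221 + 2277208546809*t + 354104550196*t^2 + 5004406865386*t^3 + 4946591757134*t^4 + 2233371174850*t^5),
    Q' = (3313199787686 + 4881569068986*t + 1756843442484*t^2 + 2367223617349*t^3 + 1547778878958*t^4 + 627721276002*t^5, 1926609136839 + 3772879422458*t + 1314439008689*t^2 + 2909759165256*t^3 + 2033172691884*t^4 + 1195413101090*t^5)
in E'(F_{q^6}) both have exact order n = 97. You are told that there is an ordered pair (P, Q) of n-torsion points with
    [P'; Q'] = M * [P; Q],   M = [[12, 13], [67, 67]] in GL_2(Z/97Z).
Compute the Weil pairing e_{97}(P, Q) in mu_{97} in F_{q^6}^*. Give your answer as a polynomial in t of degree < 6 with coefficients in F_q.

958111043460 + 1850119981719*t + 790216695040*t^2 + 4421461774554*t^3 + 4738003380337*t^4 + 1330876117906*t^5

e_{97} is bilinear + alternating on E[97], so e_{97}(12*P + 13*Q, 67*P + 67*Q) = e_{97}(P,Q)^(12*67-13*67).
det M = 12*67 - 13*67 = -67 = 30 (mod 97); 30^{-1} = 55 (mod 97).
Miller loop for e_{97} over F_{5451902568191^6}: bits of 97 = 1100001; 6 double steps + 2 add steps, l/v at each.
f_P(D_Q)/f_Q(D_P) = 4085540822669 + 1805034156990*t + 631962424644*t^2 + 2550119611346*t^3 + 5166738632987*t^4 + 478032429351*t^5.
Finally e_{97}(P,Q) = 958111043460 + 1850119981719*t + 790216695040*t^2 + 4421461774554*t^3 + 4738003380337*t^4 + 1330876117906*t^5.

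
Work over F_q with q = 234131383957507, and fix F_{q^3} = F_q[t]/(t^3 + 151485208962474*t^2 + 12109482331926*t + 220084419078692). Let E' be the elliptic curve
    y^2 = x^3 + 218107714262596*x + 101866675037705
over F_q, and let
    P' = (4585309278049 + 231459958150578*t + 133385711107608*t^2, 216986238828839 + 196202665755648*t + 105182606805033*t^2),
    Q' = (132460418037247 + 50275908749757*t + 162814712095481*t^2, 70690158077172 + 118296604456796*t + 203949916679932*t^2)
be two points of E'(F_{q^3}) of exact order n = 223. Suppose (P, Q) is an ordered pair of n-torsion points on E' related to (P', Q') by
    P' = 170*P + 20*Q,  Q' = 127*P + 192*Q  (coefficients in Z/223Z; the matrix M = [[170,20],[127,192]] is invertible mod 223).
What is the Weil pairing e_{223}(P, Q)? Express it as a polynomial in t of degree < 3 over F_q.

161848777073456 + 69596732815753*t + 39493554698137*t^2

e_{223}(aP+bQ,cP+dQ) = e_{223}(P,Q)^(ad-bc); with (a,b,c,d)=(170,20,127,192) this gives the det-223 law.
det(M) mod 223 = 218; its inverse in (Z/223)^* is 89 (check: 218*89 mod 223 = 1).
Double-and-add over 11011111: 8-1 doublings, 7-1 additions; each step l_{T,T}/v_{2T} or l_{T,P'}/v at Q'+S for random S.
Result: e(P',Q') = 10308530261576 + 45834060546462*t + 3074041376017*t^2.
Hence e(P,Q) = 161848777073456 + 69596732815753*t + 39493554698137*t^2 in F_{234131383957507^3}^*.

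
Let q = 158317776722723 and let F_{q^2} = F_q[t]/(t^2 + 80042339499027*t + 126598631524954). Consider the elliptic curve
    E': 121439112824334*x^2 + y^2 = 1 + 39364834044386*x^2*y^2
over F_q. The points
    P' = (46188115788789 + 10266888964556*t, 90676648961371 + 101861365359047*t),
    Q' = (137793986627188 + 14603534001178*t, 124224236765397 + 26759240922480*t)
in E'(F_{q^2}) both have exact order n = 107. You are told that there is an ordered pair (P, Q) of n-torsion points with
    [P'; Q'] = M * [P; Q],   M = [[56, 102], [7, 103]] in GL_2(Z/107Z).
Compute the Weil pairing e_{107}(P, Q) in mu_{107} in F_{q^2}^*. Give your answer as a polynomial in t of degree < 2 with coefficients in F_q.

84589611008921 + 63337781383002*t

Since e_{107}(P,P)=e_{107}(Q,Q)=1 and e_{107}(Q,P)=e_{107}(P,Q)^{-1}, expanding e_{107}(56*P + 102*Q,7*P + 103*Q) leaves e(P,Q)^det(M).
Inverting 25 mod 107: 30. Thus e_{107}(P,Q) = e(P',Q')^{30}.
Edwards a_E,d_E -> Montgomery A=91782563595432,B=9879394151623 -> Weierstrass 78244891198585,80636571224465 via alpha=79573250052361,beta=20518569694987.
7-bit Miller (1101011) on E'/F_{158317776722723} with a'=78244891198585, b'=80636571224465: accumulate tangent/chord ratios at Q'+S and P'+S'.
f_P(D_Q)/f_Q(D_P) = 138107877578805 + 156918145243027*t.
Thus e_{107}(P,Q) = 84589611008921 + 63337781383002*t.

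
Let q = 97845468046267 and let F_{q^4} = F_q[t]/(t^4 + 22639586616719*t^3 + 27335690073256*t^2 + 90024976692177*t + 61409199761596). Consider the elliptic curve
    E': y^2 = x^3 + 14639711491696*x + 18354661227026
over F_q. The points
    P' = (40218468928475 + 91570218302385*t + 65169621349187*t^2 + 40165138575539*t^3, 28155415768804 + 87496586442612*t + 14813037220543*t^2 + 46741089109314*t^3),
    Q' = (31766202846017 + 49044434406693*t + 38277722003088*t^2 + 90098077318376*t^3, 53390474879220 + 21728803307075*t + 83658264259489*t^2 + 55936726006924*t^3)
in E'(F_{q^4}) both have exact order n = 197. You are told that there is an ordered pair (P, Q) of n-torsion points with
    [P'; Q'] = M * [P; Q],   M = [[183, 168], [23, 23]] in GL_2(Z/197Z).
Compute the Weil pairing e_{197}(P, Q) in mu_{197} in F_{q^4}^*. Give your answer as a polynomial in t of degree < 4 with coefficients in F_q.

17503805464704 + 12515182645200*t + 59590828195839*t^2 + 70641451468443*t^3

The 197-Weil pairing on E[197] over F_{97845468046267} is alternating-bilinear: e_{197}(P',Q') = e_{197}(P,Q)^det(M).
183*23 - 168*23 = 345; reduced mod 197: det = 148, inverse 4.
Miller loop for e_{197} over F_{97845468046267^4}: bits of 197 = 11000101; 7 double steps + 3 add steps, l/v at each.
So e_{197}(P',Q') = 87959980818821 + 4994255416199*t + 81080974356426*t^2 + 47941179215850*t^3.
Raise to 4: e(P,Q) = 17503805464704 + 12515182645200*t + 59590828195839*t^2 + 70641451468443*t^3 in mu_{197}.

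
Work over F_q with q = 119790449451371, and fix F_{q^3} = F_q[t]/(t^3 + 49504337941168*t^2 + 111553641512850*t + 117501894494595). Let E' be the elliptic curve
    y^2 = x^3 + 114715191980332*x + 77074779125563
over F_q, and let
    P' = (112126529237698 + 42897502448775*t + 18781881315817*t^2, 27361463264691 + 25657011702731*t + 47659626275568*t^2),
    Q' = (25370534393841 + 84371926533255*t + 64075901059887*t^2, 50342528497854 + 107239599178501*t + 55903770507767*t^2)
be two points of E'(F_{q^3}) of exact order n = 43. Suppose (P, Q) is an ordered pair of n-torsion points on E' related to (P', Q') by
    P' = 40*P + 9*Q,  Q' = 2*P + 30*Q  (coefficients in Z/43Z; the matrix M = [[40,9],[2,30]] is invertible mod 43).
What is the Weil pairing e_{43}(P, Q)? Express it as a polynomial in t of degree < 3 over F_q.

57822352462349 + 106255703205459*t + 29157539938394*t^2

e_{43}(aP+bQ,cP+dQ) = e_{43}(P,Q)^(ad-bc); with (a,b,c,d)=(40,9,2,30) this gives the det-43 law.
Hence e(P,Q) = e(P',Q')^{41} where 41 = 21^{-1} mod 43.
6-bit Miller (101011) on E'/F_{119790449451371} with a'=114715191980332, b'=77074779125563: accumulate tangent/chord ratios at Q'+S and P'+S'.
f_P(D_Q)/f_Q(D_P) = 14463395719117 + 46823825938647*t + 17180750617695*t^2.
Thus e_{43}(P,Q) = 57822352462349 + 106255703205459*t + 29157539938394*t^2.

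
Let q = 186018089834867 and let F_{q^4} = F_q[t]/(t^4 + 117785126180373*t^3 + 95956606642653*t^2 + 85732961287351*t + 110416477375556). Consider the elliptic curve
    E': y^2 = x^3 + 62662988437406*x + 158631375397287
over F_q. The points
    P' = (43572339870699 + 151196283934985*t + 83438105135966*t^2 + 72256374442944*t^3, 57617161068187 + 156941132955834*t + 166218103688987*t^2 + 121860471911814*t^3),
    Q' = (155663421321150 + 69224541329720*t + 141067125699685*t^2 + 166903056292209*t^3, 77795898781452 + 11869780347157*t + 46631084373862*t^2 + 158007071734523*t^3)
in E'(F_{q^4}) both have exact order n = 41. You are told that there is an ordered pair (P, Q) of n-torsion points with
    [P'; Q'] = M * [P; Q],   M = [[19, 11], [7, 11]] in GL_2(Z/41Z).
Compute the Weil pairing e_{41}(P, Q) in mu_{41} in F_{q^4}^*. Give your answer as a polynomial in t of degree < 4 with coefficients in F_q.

153173731143054 + 103049033148299*t + 118828332037541*t^2 + 18843187407284*t^3

e_{41}(aP+bQ,cP+dQ) = e_{41}(P,Q)^(ad-bc); with (a,b,c,d)=(19,11,7,11) this gives the det-41 law.
det(M) mod 41 = 9; its inverse in (Z/41)^* is 32 (check: 9*32 mod 41 = 1).
Miller loop for e_{41} over F_{186018089834867^4}: bits of 41 = 101001; 5 double steps + 2 add steps, l/v at each.
So e_{41}(P',Q') = 17407358531553 + 128793223191484*t + 182298294669333*t^2 + 62580151874850*t^3.
Raise to 32: e(P,Q) = 153173731143054 + 103049033148299*t + 118828332037541*t^2 + 18843187407284*t^3 in mu_{41}.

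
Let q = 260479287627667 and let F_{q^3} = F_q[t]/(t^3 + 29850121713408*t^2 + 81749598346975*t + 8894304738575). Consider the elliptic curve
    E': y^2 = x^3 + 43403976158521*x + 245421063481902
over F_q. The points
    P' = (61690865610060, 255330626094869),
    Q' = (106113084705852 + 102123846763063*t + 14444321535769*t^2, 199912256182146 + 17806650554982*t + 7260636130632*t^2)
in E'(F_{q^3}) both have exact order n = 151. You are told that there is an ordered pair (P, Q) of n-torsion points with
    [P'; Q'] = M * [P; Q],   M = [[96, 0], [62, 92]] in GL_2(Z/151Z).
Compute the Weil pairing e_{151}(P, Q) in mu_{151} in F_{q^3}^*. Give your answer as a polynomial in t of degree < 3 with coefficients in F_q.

e_{151} is bilinear + alternating on E[151], so e_{151}(96*P, 62*P + 92*Q) = e_{151}(P,Q)^(96*92-0*62).
Inverting 74 mod 151: 100. Thus e_{151}(P,Q) = e(P',Q')^{100}.
Miller loop for e_{151} over F_{260479287627667^3}: bits of 151 = 10010111; 7 double steps + 4 add steps, l/v at each.
Result: e(P',Q') = 136341218316008 + 50400097386055*t + 45175918555069*t^2.
Thus e_{151}(P,Q) = 34290415992691 + 144337279222977*t + 232282837255972*t^2.

34290415992691 + 144337279222977*t + 232282837255972*t^2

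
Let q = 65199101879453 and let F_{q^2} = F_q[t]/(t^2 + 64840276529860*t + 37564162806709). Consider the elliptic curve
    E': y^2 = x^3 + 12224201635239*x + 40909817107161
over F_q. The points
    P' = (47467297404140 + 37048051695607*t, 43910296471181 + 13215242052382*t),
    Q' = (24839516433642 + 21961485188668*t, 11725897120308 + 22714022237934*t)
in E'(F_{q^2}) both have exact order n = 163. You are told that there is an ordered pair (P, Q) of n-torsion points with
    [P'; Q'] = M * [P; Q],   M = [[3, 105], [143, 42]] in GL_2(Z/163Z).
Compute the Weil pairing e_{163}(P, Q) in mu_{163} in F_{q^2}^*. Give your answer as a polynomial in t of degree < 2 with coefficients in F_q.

37806628674094 + 24931847707149*t

Alternating bilinearity on E[163] (values in mu_{163} in F_{65199101879453^2}) gives e(P',Q') = e(P,Q)^det(M).
So e_{163}(P,Q) = e_{163}(P',Q')^{32}, since 107*32 = 1 mod 163.
n = 163 = (10100011)_2 (8 bits, wt 4); accumulate f_{163,P'}(Q'+S)/f_{163,P'}(S) along the 7-step ladder.
f_P(D_Q)/f_Q(D_P) = 35493361308022 + 63250225691010*t.
(35493361308022 + 63250225691010*t)^{32} mod (65199101879453,f) = 37806628674094 + 24931847707149*t.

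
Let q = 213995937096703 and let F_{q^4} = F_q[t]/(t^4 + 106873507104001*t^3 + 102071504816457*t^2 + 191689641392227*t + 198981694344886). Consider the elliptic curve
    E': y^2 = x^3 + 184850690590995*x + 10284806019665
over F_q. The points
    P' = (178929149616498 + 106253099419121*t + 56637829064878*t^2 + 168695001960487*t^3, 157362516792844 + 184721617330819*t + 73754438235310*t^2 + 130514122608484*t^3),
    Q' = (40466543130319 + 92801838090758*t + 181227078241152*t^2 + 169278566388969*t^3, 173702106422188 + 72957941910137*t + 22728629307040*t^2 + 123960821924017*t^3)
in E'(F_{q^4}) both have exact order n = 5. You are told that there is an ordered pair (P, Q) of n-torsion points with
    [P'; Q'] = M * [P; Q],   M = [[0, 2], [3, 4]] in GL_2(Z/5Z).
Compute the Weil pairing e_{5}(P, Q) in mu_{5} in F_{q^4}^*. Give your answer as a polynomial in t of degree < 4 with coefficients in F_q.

144469610952356 + 85551057709734*t + 155273309057150*t^2 + 160468379053390*t^3

e_{5} is bilinear + alternating on E[5], so e_{5}(2*Q, 3*P + 4*Q) = e_{5}(P,Q)^(0*4-2*3).
det(M) mod 5 = 4; its inverse in (Z/5)^* is 4 (check: 4*4 mod 5 = 1).
3-bit Miller (101) on E'/F_{213995937096703} with a'=184850690590995, b'=10284806019665: accumulate tangent/chord ratios at Q'+S and P'+S'.
f_P(D_Q)/f_Q(D_P) = 148381894601512 + 188015149108040*t + 200887059134280*t^2 + 41277773090407*t^3.
(148381894601512 + 188015149108040*t + 200887059134280*t^2 + 41277773090407*t^3)^{4} mod (213995937096703,f) = 144469610952356 + 85551057709734*t + 155273309057150*t^2 + 160468379053390*t^3.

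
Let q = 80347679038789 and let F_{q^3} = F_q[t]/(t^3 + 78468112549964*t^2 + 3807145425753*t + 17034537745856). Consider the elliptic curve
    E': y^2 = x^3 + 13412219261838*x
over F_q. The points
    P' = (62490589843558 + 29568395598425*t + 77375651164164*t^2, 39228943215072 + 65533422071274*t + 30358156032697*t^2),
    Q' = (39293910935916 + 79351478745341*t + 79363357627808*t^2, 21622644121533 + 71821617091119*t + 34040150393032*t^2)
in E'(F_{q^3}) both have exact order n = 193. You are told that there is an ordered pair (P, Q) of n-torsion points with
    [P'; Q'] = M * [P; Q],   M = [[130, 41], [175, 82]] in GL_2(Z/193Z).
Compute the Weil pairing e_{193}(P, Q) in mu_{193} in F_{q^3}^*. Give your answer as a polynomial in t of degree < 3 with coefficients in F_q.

79281477990979 + 75118118429995*t + 14970737712040*t^2

Alternating bilinearity on E[193] (values in mu_{193} in F_{80347679038789^3}) gives e(P',Q') = e(P,Q)^det(M).
130*82 - 41*175 = 3485; reduced mod 193: det = 11, inverse 158.
Miller loop for e_{193} over F_{80347679038789^3}: bits of 193 = 11000001; 7 double steps + 2 add steps, l/v at each.
So e_{193}(P',Q') = 79580459218301 + 55962630611924*t + 19781303695375*t^2.
Thus e_{193}(P,Q) = 79281477990979 + 75118118429995*t + 14970737712040*t^2.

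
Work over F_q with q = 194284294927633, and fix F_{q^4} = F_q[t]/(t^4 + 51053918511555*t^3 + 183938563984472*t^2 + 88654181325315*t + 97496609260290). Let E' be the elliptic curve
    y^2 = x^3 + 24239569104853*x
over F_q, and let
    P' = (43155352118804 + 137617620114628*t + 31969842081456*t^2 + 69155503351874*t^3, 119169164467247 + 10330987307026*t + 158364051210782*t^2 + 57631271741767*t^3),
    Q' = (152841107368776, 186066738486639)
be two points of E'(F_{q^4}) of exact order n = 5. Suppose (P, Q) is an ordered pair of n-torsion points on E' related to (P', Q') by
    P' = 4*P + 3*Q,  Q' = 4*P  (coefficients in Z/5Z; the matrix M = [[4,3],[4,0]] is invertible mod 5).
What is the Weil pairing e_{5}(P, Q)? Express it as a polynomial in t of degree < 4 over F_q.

46557368707686 + 175294942985753*t + 3889546210658*t^2 + 51061974656375*t^3

Alternating bilinearity on E[5] (values in mu_{5} in F_{194284294927633^4}) gives e(P',Q') = e(P,Q)^det(M).
det M = 4*0 - 3*4 = -12 = 3 (mod 5); 3^{-1} = 2 (mod 5).
Miller loop for e_{5} over F_{194284294927633^4}: bits of 5 = 101; 2 double steps + 1 add steps, l/v at each.
Result: e(P',Q') = 156017879742372 + 67233644602282*t + 114709333449168*t^2 + 191349282094597*t^3.
e_{5}(P,Q) = (156017879742372 + 67233644602282*t + 114709333449168*t^2 + 191349282094597*t^3)^{2} = 46557368707686 + 175294942985753*t + 3889546210658*t^2 + 51061974656375*t^3.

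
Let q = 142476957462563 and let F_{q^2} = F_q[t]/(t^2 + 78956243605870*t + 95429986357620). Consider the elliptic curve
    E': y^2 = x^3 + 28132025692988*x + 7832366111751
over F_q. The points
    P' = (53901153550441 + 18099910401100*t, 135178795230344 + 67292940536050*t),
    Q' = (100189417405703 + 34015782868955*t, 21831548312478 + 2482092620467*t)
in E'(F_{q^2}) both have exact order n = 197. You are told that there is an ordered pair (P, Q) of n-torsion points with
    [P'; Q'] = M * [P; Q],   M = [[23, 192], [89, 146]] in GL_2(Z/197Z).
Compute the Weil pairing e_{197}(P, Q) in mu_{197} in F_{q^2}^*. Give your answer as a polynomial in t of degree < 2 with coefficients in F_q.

Since e_{197}(P,P)=e_{197}(Q,Q)=1 and e_{197}(Q,P)=e_{197}(P,Q)^{-1}, expanding e_{197}(23*P + 192*Q,89*P + 146*Q) leaves e(P,Q)^det(M).
Hence e(P,Q) = e(P',Q')^{23} where 23 = 60^{-1} mod 197.
Double-and-add over 11000101: 8-1 doublings, 4-1 additions; each step l_{T,T}/v_{2T} or l_{T,P'}/v at Q'+S for random S.
The quotient is 44990126346708 + 106514171826666*t.
Finally e_{197}(P,Q) = 3616901015646 + 30485873470665*t.

3616901015646 + 30485873470665*t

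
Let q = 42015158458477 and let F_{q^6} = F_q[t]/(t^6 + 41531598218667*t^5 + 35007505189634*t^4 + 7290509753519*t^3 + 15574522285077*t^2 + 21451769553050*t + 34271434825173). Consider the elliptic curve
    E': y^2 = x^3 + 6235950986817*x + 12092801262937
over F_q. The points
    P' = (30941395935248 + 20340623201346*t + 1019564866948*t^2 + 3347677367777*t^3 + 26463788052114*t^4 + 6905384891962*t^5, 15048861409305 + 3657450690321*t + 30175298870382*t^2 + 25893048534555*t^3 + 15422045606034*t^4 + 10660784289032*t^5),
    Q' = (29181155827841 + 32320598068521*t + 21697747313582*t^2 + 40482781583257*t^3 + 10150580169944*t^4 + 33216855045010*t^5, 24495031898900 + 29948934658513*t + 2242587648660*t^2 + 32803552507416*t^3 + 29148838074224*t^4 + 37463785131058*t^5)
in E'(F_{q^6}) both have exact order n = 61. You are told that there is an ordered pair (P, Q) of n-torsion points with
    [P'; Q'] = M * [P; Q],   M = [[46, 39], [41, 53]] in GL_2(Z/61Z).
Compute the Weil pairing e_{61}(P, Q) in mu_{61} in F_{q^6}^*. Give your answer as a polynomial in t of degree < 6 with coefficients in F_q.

43060453131 + 41566698108563*t + 24401911006723*t^2 + 6215644958372*t^3 + 15133478021958*t^4 + 873160376536*t^5

Alternating bilinearity on E[61] (values in mu_{61} in F_{42015158458477^6}) gives e(P',Q') = e(P,Q)^det(M).
det(M) mod 61 = 46; its inverse in (Z/61)^* is 4 (check: 46*4 mod 61 = 1).
Double-and-add over 111101: 6-1 doublings, 5-1 additions; each step l_{T,T}/v_{2T} or l_{T,P'}/v at Q'+S for random S.
Result: e(P',Q') = 36530890471815 + 34640589833054*t + 39674487895145*t^2 + 11731021883200*t^3 + 29948844439881*t^4 + 27829894928957*t^5.
Thus e_{61}(P,Q) = 43060453131 + 41566698108563*t + 24401911006723*t^2 + 6215644958372*t^3 + 15133478021958*t^4 + 873160376536*t^5.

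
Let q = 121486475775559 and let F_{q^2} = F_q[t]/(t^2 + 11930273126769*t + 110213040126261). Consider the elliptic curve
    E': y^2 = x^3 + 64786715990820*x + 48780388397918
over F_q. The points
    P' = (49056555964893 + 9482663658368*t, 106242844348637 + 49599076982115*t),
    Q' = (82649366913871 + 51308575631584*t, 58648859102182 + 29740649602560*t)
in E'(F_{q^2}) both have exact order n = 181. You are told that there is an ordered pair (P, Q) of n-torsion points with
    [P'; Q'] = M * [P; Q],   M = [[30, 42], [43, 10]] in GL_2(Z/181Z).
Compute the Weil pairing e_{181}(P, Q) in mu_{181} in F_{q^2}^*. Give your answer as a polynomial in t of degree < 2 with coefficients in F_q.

Under M = [[30,42],[43,10]] in GL_2(Z/181), e_{181}(P',Q') = e_{181}(P,Q)^(30*10-42*43 mod 181).
Hence e(P,Q) = e(P',Q')^{78} where 78 = 123^{-1} mod 181.
Run Miller on y^2=x^3+64786715990820*x+48780388397918 over F_{121486475775559}: ladder 10110101 (8 bits); e = f_P(D_Q)/f_Q(D_P).
f_P(D_Q)/f_Q(D_P) = 78531861462867 + 84339298299449*t.
Raise to 78: e(P,Q) = 24791602893105 + 120556564534991*t in mu_{181}.

24791602893105 + 120556564534991*t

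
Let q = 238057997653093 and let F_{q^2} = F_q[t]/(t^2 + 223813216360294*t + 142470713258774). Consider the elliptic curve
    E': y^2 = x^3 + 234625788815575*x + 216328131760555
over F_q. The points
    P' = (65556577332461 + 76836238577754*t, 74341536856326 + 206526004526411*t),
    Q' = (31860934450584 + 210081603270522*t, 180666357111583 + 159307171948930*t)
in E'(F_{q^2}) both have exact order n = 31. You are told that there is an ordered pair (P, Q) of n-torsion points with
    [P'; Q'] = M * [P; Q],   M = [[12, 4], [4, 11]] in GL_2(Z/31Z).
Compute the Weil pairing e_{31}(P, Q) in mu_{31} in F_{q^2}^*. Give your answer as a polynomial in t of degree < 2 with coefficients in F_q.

113327060352350 + 154599332851852*t

Since e_{31}(P,P)=e_{31}(Q,Q)=1 and e_{31}(Q,P)=e_{31}(P,Q)^{-1}, expanding e_{31}(12*P + 4*Q,4*P + 11*Q) leaves e(P,Q)^det(M).
12*11 - 4*4 = 116; reduced mod 31: det = 23, inverse 27.
Miller loop for e_{31} over F_{238057997653093^2}: bits of 31 = 11111; 4 double steps + 4 add steps, l/v at each.
The quotient is 18471423428735 + 190701056277977*t.
Finally e_{31}(P,Q) = 113327060352350 + 154599332851852*t.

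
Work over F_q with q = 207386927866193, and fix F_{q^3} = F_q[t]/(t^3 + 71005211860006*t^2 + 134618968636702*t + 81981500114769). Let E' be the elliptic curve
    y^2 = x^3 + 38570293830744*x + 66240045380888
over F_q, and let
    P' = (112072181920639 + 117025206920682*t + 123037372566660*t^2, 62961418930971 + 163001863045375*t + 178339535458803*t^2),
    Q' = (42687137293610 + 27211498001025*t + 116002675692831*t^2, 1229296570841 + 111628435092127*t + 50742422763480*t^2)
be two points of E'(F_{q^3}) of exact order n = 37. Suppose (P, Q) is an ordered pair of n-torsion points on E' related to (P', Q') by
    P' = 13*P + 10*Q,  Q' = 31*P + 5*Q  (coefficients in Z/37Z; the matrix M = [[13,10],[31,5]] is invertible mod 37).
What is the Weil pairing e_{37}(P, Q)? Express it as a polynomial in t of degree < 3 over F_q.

e_{37}(aP+bQ,cP+dQ) = e_{37}(P,Q)^(ad-bc); with (a,b,c,d)=(13,10,31,5) this gives the det-37 law.
Inverting 14 mod 37: 8. Thus e_{37}(P,Q) = e(P',Q')^{8}.
Miller loop for e_{37} over F_{207386927866193^3}: bits of 37 = 100101; 5 double steps + 2 add steps, l/v at each.
Result: e(P',Q') = 143150003339115 + 10423513806099*t + 70507774279979*t^2.
Hence e(P,Q) = 68621728842369 + 142111397606846*t + 57686967413746*t^2 in F_{207386927866193^3}^*.

68621728842369 + 142111397606846*t + 57686967413746*t^2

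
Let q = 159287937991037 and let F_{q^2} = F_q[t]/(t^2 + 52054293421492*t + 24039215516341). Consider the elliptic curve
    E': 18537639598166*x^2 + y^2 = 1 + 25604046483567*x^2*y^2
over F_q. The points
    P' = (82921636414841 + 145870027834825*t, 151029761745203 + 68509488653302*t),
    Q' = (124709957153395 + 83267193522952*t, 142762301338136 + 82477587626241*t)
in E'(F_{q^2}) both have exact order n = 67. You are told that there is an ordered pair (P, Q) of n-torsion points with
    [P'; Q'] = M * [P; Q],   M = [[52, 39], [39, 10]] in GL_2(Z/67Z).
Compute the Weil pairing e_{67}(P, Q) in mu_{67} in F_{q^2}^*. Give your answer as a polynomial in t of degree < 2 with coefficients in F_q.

Alternating bilinearity on E[67] (values in mu_{67} in F_{159287937991037^2}) gives e(P',Q') = e(P,Q)^det(M).
52*10 - 39*39 = -1001; reduced mod 67: det = 4, inverse 17.
Edwards->Montgomery: u=(1+y)/(1-y), v=u/x -> 100441100900753v^2=u^3+18508515869858u^2+u; then x_W=38055382776409u+140096896006153: y^2=x^3+101841261616969*x+112288866604198.
Build f_{67,P'} and f_{67,Q'} via the 7-bit ladder of 67=1000011_2; evaluate at shifted divisors; quotient in F_{159287937991037^2}.
So e_{67}(P',Q') = 3783161317097 + 3550813870113*t.
Hence e(P,Q) = 53590976644491 + 156318064271389*t in F_{159287937991037^2}^*.

53590976644491 + 156318064271389*t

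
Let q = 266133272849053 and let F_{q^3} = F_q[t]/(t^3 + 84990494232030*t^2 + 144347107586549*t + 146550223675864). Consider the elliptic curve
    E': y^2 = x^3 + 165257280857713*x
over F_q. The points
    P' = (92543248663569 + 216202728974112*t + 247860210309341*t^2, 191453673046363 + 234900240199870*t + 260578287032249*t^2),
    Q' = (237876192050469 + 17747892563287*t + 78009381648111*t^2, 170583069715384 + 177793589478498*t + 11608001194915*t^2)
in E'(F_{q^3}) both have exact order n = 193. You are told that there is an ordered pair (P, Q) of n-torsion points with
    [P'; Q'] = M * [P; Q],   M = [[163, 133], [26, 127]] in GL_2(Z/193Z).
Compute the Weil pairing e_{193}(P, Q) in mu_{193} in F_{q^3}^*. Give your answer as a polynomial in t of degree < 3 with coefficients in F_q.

47297387166537 + 228241942565597*t + 105990114664928*t^2

e_{193} is bilinear + alternating on E[193], so e_{193}(163*P + 133*Q, 26*P + 127*Q) = e_{193}(P,Q)^(163*127-133*26).
So e_{193}(P,Q) = e_{193}(P',Q')^{155}, since 66*155 = 1 mod 193.
Double-and-add over 11000001: 8-1 doublings, 3-1 additions; each step l_{T,T}/v_{2T} or l_{T,P'}/v at Q'+S for random S.
e_{193}(P',Q') = 15516793824327 + 153777617938393*t + 242600143216033*t^2.
Thus e_{193}(P,Q) = 47297387166537 + 228241942565597*t + 105990114664928*t^2.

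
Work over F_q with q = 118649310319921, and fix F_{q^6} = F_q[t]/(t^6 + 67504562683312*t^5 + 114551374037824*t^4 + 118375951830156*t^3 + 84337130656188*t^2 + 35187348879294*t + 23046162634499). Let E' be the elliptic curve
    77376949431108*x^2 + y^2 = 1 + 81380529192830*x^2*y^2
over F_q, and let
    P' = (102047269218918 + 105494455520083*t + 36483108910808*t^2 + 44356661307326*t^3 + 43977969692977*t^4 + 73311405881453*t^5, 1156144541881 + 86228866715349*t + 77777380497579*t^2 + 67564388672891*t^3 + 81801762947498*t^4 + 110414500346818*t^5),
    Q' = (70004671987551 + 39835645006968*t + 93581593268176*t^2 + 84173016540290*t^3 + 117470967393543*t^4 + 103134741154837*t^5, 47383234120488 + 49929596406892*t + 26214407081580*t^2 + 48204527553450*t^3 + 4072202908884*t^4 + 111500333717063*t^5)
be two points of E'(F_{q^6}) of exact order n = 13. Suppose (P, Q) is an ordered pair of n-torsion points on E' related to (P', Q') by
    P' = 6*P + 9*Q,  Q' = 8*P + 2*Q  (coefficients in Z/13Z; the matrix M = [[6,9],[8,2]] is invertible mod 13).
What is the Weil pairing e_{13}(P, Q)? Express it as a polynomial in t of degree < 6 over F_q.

e_{13}(aP+bQ,cP+dQ) = e_{13}(P,Q)^(ad-bc); with (a,b,c,d)=(6,9,8,2) this gives the det-13 law.
det(M) mod 13 = 5; its inverse in (Z/13)^* is 8 (check: 5*8 mod 13 = 1).
Edwards->Montgomery: u=(1+y)/(1-y), v=u/x -> 34463163235807v^2=u^3+53160908518642u^2+u; then x_W=58323760219530u+105559119983937: y^2=x^3+107081319845142.
Double-and-add over 1101: 4-1 doublings, 3-1 additions; each step l_{T,T}/v_{2T} or l_{T,P'}/v at Q'+S for random S.
The quotient is 76989284558304 + 107897048126065*t + 110084433151896*t^2 + 111561888738108*t^3 + 54557087093715*t^4 + 118499091332190*t^5.
(76989284558304 + 107897048126065*t + 110084433151896*t^2 + 111561888738108*t^3 + 54557087093715*t^4 + 118499091332190*t^5)^{8} mod (118649310319921,f) = 11298745256 + 7146224970081*t + 9493256001302*t^2 + 2940298831325*t^3 + 76165400950571*t^4 + 86293937949041*t^5.

11298745256 + 7146224970081*t + 9493256001302*t^2 + 2940298831325*t^3 + 76165400950571*t^4 + 86293937949041*t^5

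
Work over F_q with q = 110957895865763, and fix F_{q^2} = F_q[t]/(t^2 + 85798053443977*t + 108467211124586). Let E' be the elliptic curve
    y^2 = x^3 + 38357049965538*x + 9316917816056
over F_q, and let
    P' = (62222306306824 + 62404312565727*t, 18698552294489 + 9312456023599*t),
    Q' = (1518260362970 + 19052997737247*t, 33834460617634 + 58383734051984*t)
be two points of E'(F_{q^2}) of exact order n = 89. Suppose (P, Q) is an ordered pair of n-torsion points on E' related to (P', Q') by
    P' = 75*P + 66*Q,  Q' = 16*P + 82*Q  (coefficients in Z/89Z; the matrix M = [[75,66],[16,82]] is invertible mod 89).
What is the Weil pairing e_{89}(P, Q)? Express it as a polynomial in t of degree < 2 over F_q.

82243323146528 + 62670538096531*t

Alternating bilinearity on E[89] (values in mu_{89} in F_{110957895865763^2}) gives e(P',Q') = e(P,Q)^det(M).
Hence e(P,Q) = e(P',Q')^{17} where 17 = 21^{-1} mod 89.
Miller loop for e_{89} over F_{110957895865763^2}: bits of 89 = 1011001; 6 double steps + 3 add steps, l/v at each.
Miller gives e_{89}(P',Q') = 76172979245634 + 52121522280798*t in F_{110957895865763^2}.
Finally e_{89}(P,Q) = 82243323146528 + 62670538096531*t.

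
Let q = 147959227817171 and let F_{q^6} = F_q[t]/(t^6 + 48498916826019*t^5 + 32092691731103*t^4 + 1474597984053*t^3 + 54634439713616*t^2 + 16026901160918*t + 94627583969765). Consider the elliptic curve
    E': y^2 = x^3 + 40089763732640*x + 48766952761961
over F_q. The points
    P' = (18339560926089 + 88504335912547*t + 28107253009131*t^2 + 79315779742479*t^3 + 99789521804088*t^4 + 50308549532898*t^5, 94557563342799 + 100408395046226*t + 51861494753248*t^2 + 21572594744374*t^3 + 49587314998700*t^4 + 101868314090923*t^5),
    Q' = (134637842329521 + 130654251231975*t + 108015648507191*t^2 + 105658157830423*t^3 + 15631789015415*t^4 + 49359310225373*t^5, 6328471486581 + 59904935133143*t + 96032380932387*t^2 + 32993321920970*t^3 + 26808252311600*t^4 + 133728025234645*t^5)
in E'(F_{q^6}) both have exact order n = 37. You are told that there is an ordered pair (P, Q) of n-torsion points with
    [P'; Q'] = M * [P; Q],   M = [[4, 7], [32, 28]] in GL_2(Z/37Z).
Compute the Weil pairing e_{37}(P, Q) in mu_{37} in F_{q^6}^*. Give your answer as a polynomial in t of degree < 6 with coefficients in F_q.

Since e_{37}(P,P)=e_{37}(Q,Q)=1 and e_{37}(Q,P)=e_{37}(P,Q)^{-1}, expanding e_{37}(4*P + 7*Q,32*P + 28*Q) leaves e(P,Q)^det(M).
det M = 4*28 - 7*32 = -112 = 36 (mod 37); 36^{-1} = 36 (mod 37).
6-bit Miller (100101) on E'/F_{147959227817171} with a'=40089763732640, b'=48766952761961: accumulate tangent/chord ratios at Q'+S and P'+S'.
e_{37}(P',Q') = 48163020481689 + 67071015261908*t + 45873817423565*t^2 + 138445508794217*t^3 + 6501731168623*t^4 + 26298047219651*t^5.
e_{37}(P,Q) = (48163020481689 + 67071015261908*t + 45873817423565*t^2 + 138445508794217*t^3 + 6501731168623*t^4 + 26298047219651*t^5)^{36} = 66960007800006 + 15061951788947*t + 49278404626968*t^2 + 56435992822472*t^3 + 67276089446139*t^4 + 14290290463739*t^5.

66960007800006 + 15061951788947*t + 49278404626968*t^2 + 56435992822472*t^3 + 67276089446139*t^4 + 14290290463739*t^5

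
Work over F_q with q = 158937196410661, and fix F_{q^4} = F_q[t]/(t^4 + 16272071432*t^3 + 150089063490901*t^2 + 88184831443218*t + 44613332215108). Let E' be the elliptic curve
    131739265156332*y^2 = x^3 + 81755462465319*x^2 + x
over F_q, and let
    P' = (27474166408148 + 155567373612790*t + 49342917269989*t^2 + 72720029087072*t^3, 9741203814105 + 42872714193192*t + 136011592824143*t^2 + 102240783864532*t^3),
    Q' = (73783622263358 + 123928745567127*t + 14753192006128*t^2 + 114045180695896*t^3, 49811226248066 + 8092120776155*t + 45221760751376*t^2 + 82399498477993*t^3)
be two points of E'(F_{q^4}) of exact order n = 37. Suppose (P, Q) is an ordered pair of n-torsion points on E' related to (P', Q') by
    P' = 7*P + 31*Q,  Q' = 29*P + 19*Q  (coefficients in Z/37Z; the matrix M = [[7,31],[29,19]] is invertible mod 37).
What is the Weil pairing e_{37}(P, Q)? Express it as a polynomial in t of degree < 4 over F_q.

The 37-Weil pairing on E[37] over F_{158937196410661} is alternating-bilinear: e_{37}(P',Q') = e_{37}(P,Q)^det(M).
So e_{37}(P,Q) = e_{37}(P',Q')^{27}, since 11*27 = 1 mod 37.
Montgomery->Weierstrass: x_W = 26267754271202*x+36753846133228, y_W=26267754271202*y on F_{158937196410661}; lands on y^2=x^3+117534685237509*x+153176875274653.
n = 37 = (100101)_2 (6 bits, wt 3); accumulate f_{37,P'}(Q'+S)/f_{37,P'}(S) along the 5-step ladder.
So e_{37}(P',Q') = 95868725454041 + 144766141587454*t + 106692438719356*t^2 + 153862068954400*t^3.
Raise to 27: e(P,Q) = 2987390132840 + 26365881424815*t + 95277124201193*t^2 + 91329740645671*t^3 in mu_{37}.

2987390132840 + 26365881424815*t + 95277124201193*t^2 + 91329740645671*t^3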